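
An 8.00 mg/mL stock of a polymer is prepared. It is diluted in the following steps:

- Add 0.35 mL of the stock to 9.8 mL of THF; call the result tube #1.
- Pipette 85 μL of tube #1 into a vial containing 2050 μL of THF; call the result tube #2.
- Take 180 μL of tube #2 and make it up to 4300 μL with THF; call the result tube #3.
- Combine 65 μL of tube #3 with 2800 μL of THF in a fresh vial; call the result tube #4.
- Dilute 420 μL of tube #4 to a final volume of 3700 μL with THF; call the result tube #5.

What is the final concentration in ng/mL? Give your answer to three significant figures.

1.18 ng/mL

Step 1: 0.35 mL + 9.8 mL = 10.15 mL total → factor 10.15/0.35 = 29
Step 2: 85 μL + 2050 μL = 2135 μL total → factor 2135/85 = 25.118
Step 3: 180 μL brought to 4300 μL → factor 4300/180 = 23.889
Step 4: 65 μL + 2800 μL = 2865 μL total → factor 2865/65 = 44.077
Step 5: 420 μL brought to 3700 μL → factor 3700/420 = 8.8095
Overall dilution factor = 29 × 25.118 × 23.889 × 44.077 × 8.8095 = 6.7567 × 10^6
Final = 8.00 mg/mL / 6.7567 × 10^6 = 1.184 × 10^-6 mg/mL = 1.18 ng/mL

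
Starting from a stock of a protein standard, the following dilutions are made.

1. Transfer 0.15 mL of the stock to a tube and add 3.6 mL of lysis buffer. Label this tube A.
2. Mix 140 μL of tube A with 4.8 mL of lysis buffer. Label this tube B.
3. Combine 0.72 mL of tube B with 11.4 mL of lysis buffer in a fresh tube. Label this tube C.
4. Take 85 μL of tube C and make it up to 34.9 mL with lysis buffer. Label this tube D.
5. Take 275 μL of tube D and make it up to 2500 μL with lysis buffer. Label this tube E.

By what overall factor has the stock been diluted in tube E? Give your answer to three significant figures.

5.54 × 10^7

Step 1: 0.15 mL + 3.6 mL = 3.75 mL total → factor 3.75/0.15 = 25
Step 2: 140 μL + 4.8 mL = 4940 μL total → factor 4940/140 = 35.286
Step 3: 0.72 mL + 11.4 mL = 12.12 mL total → factor 12.12/0.72 = 16.833
Step 4: 85 μL brought to 34.9 mL → factor 34900/85 = 410.59
Step 5: 275 μL brought to 2500 μL → factor 2500/275 = 9.0909
Overall dilution factor = 25 × 35.286 × 16.833 × 410.59 × 9.0909 = 5.5427 × 10^7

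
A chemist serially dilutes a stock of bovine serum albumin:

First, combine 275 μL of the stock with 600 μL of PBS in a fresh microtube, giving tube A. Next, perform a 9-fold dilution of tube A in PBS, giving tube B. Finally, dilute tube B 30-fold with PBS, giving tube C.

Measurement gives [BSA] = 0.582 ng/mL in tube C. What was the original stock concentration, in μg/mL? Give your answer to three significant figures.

0.500 μg/mL

Step 1: 275 μL + 600 μL = 875 μL total → factor 875/275 = 3.1818
Step 2: 9-fold → factor 9
Step 3: 30-fold → factor 30
Overall dilution factor = 3.1818 × 9 × 30 = 859.09
Stock = 0.582 ng/mL × 859.09 = 500.0 ng/mL = 0.500 μg/mL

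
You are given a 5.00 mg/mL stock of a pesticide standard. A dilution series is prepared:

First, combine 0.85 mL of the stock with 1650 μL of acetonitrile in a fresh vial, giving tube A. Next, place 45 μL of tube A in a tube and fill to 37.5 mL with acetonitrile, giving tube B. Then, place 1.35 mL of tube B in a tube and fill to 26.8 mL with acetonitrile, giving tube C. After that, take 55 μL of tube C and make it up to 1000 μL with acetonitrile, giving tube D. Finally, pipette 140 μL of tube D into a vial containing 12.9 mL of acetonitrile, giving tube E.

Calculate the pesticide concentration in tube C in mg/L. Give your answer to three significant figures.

0.103 mg/L

Step 1: 0.85 mL + 1650 μL = 2.5 mL total → factor 2.5/0.85 = 2.9412
Step 2: 45 μL brought to 37.5 mL → factor 37500/45 = 833.33
Step 3: 1.35 mL brought to 26.8 mL → factor 26.8/1.35 = 19.852
Dilution factor through tube C = 2.9412 × 833.33 × 19.852 = 48656
[tube C] = 5.00 mg/mL / 48656 = 0.0001028 mg/mL = 0.103 mg/L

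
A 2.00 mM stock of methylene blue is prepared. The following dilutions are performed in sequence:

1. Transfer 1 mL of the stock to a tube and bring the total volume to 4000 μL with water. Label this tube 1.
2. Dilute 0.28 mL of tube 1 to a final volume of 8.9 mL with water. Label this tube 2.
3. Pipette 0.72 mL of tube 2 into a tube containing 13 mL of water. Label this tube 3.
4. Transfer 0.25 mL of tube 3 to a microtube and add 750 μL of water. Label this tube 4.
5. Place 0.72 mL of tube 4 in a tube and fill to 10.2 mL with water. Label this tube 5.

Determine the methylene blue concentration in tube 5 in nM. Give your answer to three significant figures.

14.6 nM

Step 1: 1 mL brought to 4000 μL → factor 4/1 = 4
Step 2: 0.28 mL brought to 8.9 mL → factor 8.9/0.28 = 31.786
Step 3: 0.72 mL + 13 mL = 13.72 mL total → factor 13.72/0.72 = 19.056
Step 4: 0.25 mL + 750 μL = 1 mL total → factor 1/0.25 = 4
Step 5: 0.72 mL brought to 10.2 mL → factor 10.2/0.72 = 14.167
Overall dilution factor = 4 × 31.786 × 19.056 × 4 × 14.167 = 1.3729 × 10^5
Final = 2.00 mM / 1.3729 × 10^5 = 1.457 × 10^-5 mM = 14.6 nM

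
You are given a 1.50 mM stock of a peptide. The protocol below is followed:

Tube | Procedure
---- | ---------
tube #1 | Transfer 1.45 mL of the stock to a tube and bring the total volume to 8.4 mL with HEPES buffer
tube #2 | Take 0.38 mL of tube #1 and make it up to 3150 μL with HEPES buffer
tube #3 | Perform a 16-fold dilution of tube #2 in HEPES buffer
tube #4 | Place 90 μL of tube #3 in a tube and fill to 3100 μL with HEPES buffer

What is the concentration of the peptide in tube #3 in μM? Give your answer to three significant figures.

Step 1: 1.45 mL brought to 8.4 mL → factor 8.4/1.45 = 5.7931
Step 2: 0.38 mL brought to 3150 μL → factor 3.15/0.38 = 8.2895
Step 3: 16-fold → factor 16
Dilution factor through tube #3 = 5.7931 × 8.2895 × 16 = 768.35
[tube #3] = 1.50 mM / 768.35 = 0.001952 mM = 1.95 μM

1.95 μM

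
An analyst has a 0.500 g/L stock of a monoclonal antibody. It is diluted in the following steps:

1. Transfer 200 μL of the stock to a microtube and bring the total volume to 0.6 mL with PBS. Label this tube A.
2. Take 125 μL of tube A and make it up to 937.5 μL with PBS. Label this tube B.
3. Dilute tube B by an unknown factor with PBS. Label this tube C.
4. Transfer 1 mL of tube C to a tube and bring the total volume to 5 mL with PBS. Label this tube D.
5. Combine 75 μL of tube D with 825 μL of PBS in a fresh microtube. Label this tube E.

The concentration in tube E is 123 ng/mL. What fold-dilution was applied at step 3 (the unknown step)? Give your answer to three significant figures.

3.01-fold

Step 1: 200 μL brought to 0.6 mL → factor 600/200 = 3
Step 2: 125 μL brought to 937.5 μL → factor 937.5/125 = 7.5
Step 3: unknown factor x
Step 4: 1 mL brought to 5 mL → factor 5/1 = 5
Step 5: 75 μL + 825 μL = 900 μL total → factor 900/75 = 12
Product of known-step factors = 1350
Overall factor = 0.500 g/L / (123 ng/mL) = 4065
x = 4065 / 1350 = 3.01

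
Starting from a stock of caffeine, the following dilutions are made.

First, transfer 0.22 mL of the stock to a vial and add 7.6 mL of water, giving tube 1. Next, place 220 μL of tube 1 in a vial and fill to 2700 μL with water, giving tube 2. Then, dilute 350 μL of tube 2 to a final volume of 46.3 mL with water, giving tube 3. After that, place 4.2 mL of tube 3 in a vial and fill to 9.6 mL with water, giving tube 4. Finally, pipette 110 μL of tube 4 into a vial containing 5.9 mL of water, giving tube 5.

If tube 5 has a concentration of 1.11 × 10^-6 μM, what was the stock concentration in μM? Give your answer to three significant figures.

Step 1: 0.22 mL + 7.6 mL = 7.82 mL total → factor 7.82/0.22 = 35.545
Step 2: 220 μL brought to 2700 μL → factor 2700/220 = 12.273
Step 3: 350 μL brought to 46.3 mL → factor 46300/350 = 132.29
Step 4: 4.2 mL brought to 9.6 mL → factor 9.6/4.2 = 2.2857
Step 5: 110 μL + 5.9 mL = 6010 μL total → factor 6010/110 = 54.636
Overall dilution factor = 35.545 × 12.273 × 132.29 × 2.2857 × 54.636 = 7.2068 × 10^6
Stock = 1.11 × 10^-6 μM × 7.2068 × 10^6 = 8.00 μM

8.00 μM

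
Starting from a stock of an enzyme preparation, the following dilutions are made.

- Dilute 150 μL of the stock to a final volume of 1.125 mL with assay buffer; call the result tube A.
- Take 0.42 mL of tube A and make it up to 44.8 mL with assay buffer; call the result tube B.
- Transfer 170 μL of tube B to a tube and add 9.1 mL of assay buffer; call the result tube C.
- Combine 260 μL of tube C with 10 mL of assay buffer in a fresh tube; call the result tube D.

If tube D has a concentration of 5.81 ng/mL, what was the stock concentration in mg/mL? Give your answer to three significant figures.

10.0 mg/mL

Step 1: 150 μL brought to 1.125 mL → factor 1125/150 = 7.5
Step 2: 0.42 mL brought to 44.8 mL → factor 44.8/0.42 = 106.67
Step 3: 170 μL + 9.1 mL = 9270 μL total → factor 9270/170 = 54.529
Step 4: 260 μL + 10 mL = 10260 μL total → factor 10260/260 = 39.462
Overall dilution factor = 7.5 × 106.67 × 54.529 × 39.462 = 1.7215 × 10^6
Stock = 5.81 ng/mL × 1.7215 × 10^6 = 1.000 × 10^7 ng/mL = 10.0 mg/mL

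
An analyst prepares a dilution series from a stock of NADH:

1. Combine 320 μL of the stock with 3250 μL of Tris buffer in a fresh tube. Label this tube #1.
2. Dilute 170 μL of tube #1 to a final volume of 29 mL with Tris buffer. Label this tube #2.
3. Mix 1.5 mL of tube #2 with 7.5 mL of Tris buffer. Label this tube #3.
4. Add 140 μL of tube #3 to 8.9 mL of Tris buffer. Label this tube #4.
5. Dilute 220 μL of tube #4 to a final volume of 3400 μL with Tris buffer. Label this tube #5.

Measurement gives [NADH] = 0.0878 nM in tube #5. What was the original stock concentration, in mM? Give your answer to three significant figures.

Step 1: 320 μL + 3250 μL = 3570 μL total → factor 3570/320 = 11.156
Step 2: 170 μL brought to 29 mL → factor 29000/170 = 170.59
Step 3: 1.5 mL + 7.5 mL = 9 mL total → factor 9/1.5 = 6
Step 4: 140 μL + 8.9 mL = 9040 μL total → factor 9040/140 = 64.571
Step 5: 220 μL brought to 3400 μL → factor 3400/220 = 15.455
Overall dilution factor = 11.156 × 170.59 × 6 × 64.571 × 15.455 = 1.1395 × 10^7
Stock = 0.0878 nM × 1.1395 × 10^7 = 1.000 × 10^6 nM = 1.00 mM

1.00 mM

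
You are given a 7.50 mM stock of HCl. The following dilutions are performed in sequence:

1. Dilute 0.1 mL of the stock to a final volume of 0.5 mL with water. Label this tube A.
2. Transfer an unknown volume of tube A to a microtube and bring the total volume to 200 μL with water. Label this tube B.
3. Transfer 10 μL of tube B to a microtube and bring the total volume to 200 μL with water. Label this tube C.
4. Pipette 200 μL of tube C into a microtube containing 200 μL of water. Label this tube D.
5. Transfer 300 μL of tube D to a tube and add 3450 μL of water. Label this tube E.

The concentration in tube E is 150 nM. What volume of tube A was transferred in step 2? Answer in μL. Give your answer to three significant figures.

10.0 μL

Step 1: 0.1 mL brought to 0.5 mL → factor 0.5/0.1 = 5
Step 2: v brought to 200 μL → factor = 200 μL/v
Step 3: 10 μL brought to 200 μL → factor 200/10 = 20
Step 4: 200 μL + 200 μL = 400 μL total → factor 400/200 = 2
Step 5: 300 μL + 3450 μL = 3750 μL total → factor 3750/300 = 12.5
Product of known-step factors = 2500
Overall factor = 7.50 mM / (150 nM) = 50000
Step-2 factor = 50000 / 2500 = 20
v = 200 μL / 20 = 10.0 μL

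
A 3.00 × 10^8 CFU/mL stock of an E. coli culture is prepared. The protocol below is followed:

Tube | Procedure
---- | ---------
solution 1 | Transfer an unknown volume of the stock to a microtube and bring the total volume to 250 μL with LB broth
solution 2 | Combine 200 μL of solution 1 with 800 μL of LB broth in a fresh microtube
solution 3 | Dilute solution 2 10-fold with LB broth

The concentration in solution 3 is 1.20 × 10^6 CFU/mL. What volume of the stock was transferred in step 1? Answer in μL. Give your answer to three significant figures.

50.0 μL

Step 1: v brought to 250 μL → factor = 250 μL/v
Step 2: 200 μL + 800 μL = 1000 μL total → factor 1000/200 = 5
Step 3: 10-fold → factor 10
Product of known-step factors = 50
Overall factor = 3.00 × 10^8 CFU/mL / (1.20 × 10^6 CFU/mL) = 250
Step-1 factor = 250 / 50 = 5
v = 250 μL / 5 = 50.0 μL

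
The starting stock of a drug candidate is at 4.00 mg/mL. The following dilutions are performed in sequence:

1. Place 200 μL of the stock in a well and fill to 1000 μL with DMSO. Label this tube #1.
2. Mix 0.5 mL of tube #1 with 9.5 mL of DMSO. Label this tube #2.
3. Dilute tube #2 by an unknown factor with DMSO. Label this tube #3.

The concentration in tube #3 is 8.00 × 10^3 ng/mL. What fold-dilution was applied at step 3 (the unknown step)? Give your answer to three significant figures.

Step 1: 200 μL brought to 1000 μL → factor 1000/200 = 5
Step 2: 0.5 mL + 9.5 mL = 10 mL total → factor 10/0.5 = 20
Step 3: unknown factor x
Product of known-step factors = 100
Overall factor = 4.00 mg/mL / (8.00 × 10^3 ng/mL) = 500
x = 500 / 100 = 5.00

5.00-fold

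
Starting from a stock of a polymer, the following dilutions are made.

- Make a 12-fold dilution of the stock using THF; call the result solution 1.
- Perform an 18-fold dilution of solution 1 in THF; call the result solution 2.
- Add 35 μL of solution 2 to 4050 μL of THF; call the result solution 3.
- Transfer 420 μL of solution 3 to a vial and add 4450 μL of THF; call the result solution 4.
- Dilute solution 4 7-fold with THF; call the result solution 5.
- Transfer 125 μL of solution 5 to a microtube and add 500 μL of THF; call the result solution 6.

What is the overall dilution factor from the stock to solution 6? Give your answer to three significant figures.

1.02 × 10^7

Step 1: 12-fold → factor 12
Step 2: 18-fold → factor 18
Step 3: 35 μL + 4050 μL = 4085 μL total → factor 4085/35 = 116.71
Step 4: 420 μL + 4450 μL = 4870 μL total → factor 4870/420 = 11.595
Step 5: 7-fold → factor 7
Step 6: 125 μL + 500 μL = 625 μL total → factor 625/125 = 5
Overall dilution factor = 12 × 18 × 116.71 × 11.595 × 7 × 5 = 1.0231 × 10^7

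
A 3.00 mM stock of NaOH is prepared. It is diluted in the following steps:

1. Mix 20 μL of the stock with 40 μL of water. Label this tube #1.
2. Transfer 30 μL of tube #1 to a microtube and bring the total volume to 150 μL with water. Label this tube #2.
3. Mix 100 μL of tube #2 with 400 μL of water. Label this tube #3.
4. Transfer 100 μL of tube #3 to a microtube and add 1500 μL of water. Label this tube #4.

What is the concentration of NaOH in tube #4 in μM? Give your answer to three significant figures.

Step 1: 20 μL + 40 μL = 60 μL total → factor 60/20 = 3
Step 2: 30 μL brought to 150 μL → factor 150/30 = 5
Step 3: 100 μL + 400 μL = 500 μL total → factor 500/100 = 5
Step 4: 100 μL + 1500 μL = 1600 μL total → factor 1600/100 = 16
Overall dilution factor = 3 × 5 × 5 × 16 = 1200
Final = 3.00 mM / 1200 = 0.002500 mM = 2.50 μM

2.50 μM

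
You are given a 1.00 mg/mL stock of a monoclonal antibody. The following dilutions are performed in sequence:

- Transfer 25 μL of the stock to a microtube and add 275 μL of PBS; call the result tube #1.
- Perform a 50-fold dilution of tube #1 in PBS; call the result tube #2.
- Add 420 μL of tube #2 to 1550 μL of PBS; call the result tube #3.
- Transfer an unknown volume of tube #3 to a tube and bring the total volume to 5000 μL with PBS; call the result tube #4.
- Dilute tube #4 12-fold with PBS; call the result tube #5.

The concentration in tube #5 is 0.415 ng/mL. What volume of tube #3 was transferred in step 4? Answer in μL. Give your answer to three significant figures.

70.1 μL

Step 1: 25 μL + 275 μL = 300 μL total → factor 300/25 = 12
Step 2: 50-fold → factor 50
Step 3: 420 μL + 1550 μL = 1970 μL total → factor 1970/420 = 4.6905
Step 4: v brought to 5000 μL → factor = 5000 μL/v
Step 5: 12-fold → factor 12
Product of known-step factors = 33771
Overall factor = 1.00 mg/mL / (0.415 ng/mL) = 2.4096 × 10^6
Step-4 factor = 2.4096 × 10^6 / 33771 = 71.351
v = 5000 μL / 71.351 = 70.1 μL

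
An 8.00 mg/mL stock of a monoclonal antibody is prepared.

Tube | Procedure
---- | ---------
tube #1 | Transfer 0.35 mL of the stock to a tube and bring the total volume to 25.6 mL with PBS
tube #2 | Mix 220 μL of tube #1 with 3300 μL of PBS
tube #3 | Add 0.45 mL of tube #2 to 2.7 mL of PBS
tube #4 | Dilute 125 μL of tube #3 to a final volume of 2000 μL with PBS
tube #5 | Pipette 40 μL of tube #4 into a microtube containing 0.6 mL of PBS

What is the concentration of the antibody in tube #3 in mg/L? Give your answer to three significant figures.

Step 1: 0.35 mL brought to 25.6 mL → factor 25.6/0.35 = 73.143
Step 2: 220 μL + 3300 μL = 3520 μL total → factor 3520/220 = 16
Step 3: 0.45 mL + 2.7 mL = 3.15 mL total → factor 3.15/0.45 = 7
Dilution factor through tube #3 = 73.143 × 16 × 7 = 8192
[tube #3] = 8.00 mg/mL / 8192 = 0.0009766 mg/mL = 0.977 mg/L

0.977 mg/L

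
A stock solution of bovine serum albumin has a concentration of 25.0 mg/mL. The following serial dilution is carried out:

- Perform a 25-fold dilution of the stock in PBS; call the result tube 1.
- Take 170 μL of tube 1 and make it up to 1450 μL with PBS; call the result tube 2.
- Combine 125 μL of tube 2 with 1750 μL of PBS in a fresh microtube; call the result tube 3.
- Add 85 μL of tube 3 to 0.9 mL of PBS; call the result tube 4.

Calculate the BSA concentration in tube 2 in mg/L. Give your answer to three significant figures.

117 mg/L

Step 1: 25-fold → factor 25
Step 2: 170 μL brought to 1450 μL → factor 1450/170 = 8.5294
Dilution factor through tube 2 = 25 × 8.5294 = 213.24
[tube 2] = 25.0 mg/mL / 213.24 = 0.1172 mg/mL = 117 mg/L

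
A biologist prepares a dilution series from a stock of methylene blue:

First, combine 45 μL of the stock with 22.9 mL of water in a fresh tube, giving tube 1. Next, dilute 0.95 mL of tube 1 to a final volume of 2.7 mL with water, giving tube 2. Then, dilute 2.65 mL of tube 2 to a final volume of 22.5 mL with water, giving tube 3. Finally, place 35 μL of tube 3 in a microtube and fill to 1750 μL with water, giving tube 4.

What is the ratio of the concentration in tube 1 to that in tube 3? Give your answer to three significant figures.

24.1

Step 1: 45 μL + 22.9 mL = 22945 μL total → factor 22945/45 = 509.89
Step 2: 0.95 mL brought to 2.7 mL → factor 2.7/0.95 = 2.8421
Step 3: 2.65 mL brought to 22.5 mL → factor 22.5/2.65 = 8.4906
Dilution factor to tube 1 = 509.89; to tube 3 = 12304
[tube 1]/[tube 3] = (factor to tube 3)/(factor to tube 1) = 12304/509.89 = 24.1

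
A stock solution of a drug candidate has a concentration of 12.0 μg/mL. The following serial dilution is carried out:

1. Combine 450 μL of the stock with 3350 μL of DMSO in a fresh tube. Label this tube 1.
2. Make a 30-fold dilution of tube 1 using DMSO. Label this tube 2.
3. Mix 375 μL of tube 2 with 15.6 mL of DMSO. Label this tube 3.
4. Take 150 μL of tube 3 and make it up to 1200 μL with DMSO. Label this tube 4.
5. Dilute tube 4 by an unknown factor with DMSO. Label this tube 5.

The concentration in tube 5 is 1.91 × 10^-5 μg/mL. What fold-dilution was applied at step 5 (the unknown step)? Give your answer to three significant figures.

7.28-fold

Step 1: 450 μL + 3350 μL = 3800 μL total → factor 3800/450 = 8.4444
Step 2: 30-fold → factor 30
Step 3: 375 μL + 15.6 mL = 15975 μL total → factor 15975/375 = 42.6
Step 4: 150 μL brought to 1200 μL → factor 1200/150 = 8
Step 5: unknown factor x
Product of known-step factors = 86336
Overall factor = 12.0 μg/mL / (1.91 × 10^-5 μg/mL) = 6.2827 × 10^5
x = 6.2827 × 10^5 / 86336 = 7.28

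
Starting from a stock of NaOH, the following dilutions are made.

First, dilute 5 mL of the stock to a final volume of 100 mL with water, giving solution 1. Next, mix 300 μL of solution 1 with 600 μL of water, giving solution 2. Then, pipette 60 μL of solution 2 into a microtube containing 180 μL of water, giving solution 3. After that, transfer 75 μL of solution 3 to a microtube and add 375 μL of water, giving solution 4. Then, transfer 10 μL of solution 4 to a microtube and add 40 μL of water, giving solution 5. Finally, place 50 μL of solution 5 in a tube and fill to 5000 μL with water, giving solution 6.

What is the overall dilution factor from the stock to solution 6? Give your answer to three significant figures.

Step 1: 5 mL brought to 100 mL → factor 100/5 = 20
Step 2: 300 μL + 600 μL = 900 μL total → factor 900/300 = 3
Step 3: 60 μL + 180 μL = 240 μL total → factor 240/60 = 4
Step 4: 75 μL + 375 μL = 450 μL total → factor 450/75 = 6
Step 5: 10 μL + 40 μL = 50 μL total → factor 50/10 = 5
Step 6: 50 μL brought to 5000 μL → factor 5000/50 = 100
Overall dilution factor = 20 × 3 × 4 × 6 × 5 × 100 = 7.2 × 10^5

7.20 × 10^5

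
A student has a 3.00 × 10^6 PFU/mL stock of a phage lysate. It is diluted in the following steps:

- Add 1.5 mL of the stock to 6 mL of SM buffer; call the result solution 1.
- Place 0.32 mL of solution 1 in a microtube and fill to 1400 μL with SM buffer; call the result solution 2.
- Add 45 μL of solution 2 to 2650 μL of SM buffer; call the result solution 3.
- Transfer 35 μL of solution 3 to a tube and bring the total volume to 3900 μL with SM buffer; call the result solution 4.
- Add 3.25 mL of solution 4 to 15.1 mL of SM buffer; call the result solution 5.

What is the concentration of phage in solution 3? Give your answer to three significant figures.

Step 1: 1.5 mL + 6 mL = 7.5 mL total → factor 7.5/1.5 = 5
Step 2: 0.32 mL brought to 1400 μL → factor 1.4/0.32 = 4.375
Step 3: 45 μL + 2650 μL = 2695 μL total → factor 2695/45 = 59.889
Dilution factor through solution 3 = 5 × 4.375 × 59.889 = 1310.1
[solution 3] = 3.00 × 10^6 PFU/mL / 1310.1 = 2.29 × 10^3 PFU/mL

2.29 × 10^3 PFU/mL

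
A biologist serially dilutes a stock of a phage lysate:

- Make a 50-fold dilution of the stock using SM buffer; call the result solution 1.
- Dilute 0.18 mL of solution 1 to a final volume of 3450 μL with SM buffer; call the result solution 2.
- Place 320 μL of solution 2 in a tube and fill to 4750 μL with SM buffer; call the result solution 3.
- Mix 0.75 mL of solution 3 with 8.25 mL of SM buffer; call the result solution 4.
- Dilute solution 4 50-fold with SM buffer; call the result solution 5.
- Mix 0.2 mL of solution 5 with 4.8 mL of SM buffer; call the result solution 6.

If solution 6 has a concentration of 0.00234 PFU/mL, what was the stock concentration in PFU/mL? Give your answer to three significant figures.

Step 1: 50-fold → factor 50
Step 2: 0.18 mL brought to 3450 μL → factor 3.45/0.18 = 19.167
Step 3: 320 μL brought to 4750 μL → factor 4750/320 = 14.844
Step 4: 0.75 mL + 8.25 mL = 9 mL total → factor 9/0.75 = 12
Step 5: 50-fold → factor 50
Step 6: 0.2 mL + 4.8 mL = 5 mL total → factor 5/0.2 = 25
Overall dilution factor = 50 × 19.167 × 14.844 × 12 × 50 × 25 = 2.1338 × 10^8
Stock = 0.00234 PFU/mL × 2.1338 × 10^8 = 4.99 × 10^5 PFU/mL

4.99 × 10^5 PFU/mL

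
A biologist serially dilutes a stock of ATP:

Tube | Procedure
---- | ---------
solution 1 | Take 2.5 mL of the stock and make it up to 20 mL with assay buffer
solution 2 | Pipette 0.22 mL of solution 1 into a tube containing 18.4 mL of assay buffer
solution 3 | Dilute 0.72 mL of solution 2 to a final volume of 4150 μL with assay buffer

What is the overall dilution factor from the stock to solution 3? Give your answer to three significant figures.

Step 1: 2.5 mL brought to 20 mL → factor 20/2.5 = 8
Step 2: 0.22 mL + 18.4 mL = 18.62 mL total → factor 18.62/0.22 = 84.636
Step 3: 0.72 mL brought to 4150 μL → factor 4.15/0.72 = 5.7639
Overall dilution factor = 8 × 84.636 × 5.7639 = 3902.7

3.90 × 10^3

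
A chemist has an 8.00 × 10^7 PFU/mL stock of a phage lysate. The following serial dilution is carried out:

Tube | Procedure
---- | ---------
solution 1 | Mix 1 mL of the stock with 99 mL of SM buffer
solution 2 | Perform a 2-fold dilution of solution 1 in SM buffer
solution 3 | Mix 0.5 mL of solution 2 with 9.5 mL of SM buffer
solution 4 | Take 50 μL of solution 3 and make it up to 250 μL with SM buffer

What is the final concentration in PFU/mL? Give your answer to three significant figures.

Step 1: 1 mL + 99 mL = 100 mL total → factor 100/1 = 100
Step 2: 2-fold → factor 2
Step 3: 0.5 mL + 9.5 mL = 10 mL total → factor 10/0.5 = 20
Step 4: 50 μL brought to 250 μL → factor 250/50 = 5
Overall dilution factor = 100 × 2 × 20 × 5 = 20000
Final = 8.00 × 10^7 PFU/mL / 20000 = 4.00 × 10^3 PFU/mL

4.00 × 10^3 PFU/mL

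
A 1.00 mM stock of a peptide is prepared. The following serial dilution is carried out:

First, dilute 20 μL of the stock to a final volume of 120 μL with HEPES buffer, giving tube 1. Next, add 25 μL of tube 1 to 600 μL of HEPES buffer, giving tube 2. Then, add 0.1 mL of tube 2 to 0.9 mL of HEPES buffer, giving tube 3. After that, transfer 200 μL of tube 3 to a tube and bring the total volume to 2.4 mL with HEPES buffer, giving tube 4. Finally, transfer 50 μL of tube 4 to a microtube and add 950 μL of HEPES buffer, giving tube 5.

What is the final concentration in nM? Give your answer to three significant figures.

Step 1: 20 μL brought to 120 μL → factor 120/20 = 6
Step 2: 25 μL + 600 μL = 625 μL total → factor 625/25 = 25
Step 3: 0.1 mL + 0.9 mL = 1 mL total → factor 1/0.1 = 10
Step 4: 200 μL brought to 2.4 mL → factor 2400/200 = 12
Step 5: 50 μL + 950 μL = 1000 μL total → factor 1000/50 = 20
Overall dilution factor = 6 × 25 × 10 × 12 × 20 = 3.6 × 10^5
Final = 1.00 mM / 3.6 × 10^5 = 2.778 × 10^-6 mM = 2.78 nM

2.78 nM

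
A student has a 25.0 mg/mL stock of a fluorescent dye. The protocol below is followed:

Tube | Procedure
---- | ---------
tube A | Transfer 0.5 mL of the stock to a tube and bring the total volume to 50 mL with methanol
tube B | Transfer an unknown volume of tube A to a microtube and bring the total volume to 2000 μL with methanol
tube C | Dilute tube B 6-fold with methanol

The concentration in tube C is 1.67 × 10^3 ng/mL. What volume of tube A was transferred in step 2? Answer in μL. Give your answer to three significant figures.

Step 1: 0.5 mL brought to 50 mL → factor 50/0.5 = 100
Step 2: v brought to 2000 μL → factor = 2000 μL/v
Step 3: 6-fold → factor 6
Product of known-step factors = 600
Overall factor = 25.0 mg/mL / (1.67 × 10^3 ng/mL) = 14970
Step-2 factor = 14970 / 600 = 24.95
v = 2000 μL / 24.95 = 80.2 μL

80.2 μL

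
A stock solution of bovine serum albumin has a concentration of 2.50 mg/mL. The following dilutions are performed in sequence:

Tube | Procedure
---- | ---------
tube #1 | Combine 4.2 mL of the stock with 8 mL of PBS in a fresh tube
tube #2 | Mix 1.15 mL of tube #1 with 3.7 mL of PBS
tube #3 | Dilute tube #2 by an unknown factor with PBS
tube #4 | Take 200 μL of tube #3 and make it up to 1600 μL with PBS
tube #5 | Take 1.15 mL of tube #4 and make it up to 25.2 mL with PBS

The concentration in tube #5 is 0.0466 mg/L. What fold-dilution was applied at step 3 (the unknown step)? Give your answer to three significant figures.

25.0-fold

Step 1: 4.2 mL + 8 mL = 12.2 mL total → factor 12.2/4.2 = 2.9048
Step 2: 1.15 mL + 3.7 mL = 4.85 mL total → factor 4.85/1.15 = 4.2174
Step 3: unknown factor x
Step 4: 200 μL brought to 1600 μL → factor 1600/200 = 8
Step 5: 1.15 mL brought to 25.2 mL → factor 25.2/1.15 = 21.913
Product of known-step factors = 2147.6
Overall factor = 2.50 mg/mL / (0.0466 mg/L) = 53648
x = 53648 / 2147.6 = 25.0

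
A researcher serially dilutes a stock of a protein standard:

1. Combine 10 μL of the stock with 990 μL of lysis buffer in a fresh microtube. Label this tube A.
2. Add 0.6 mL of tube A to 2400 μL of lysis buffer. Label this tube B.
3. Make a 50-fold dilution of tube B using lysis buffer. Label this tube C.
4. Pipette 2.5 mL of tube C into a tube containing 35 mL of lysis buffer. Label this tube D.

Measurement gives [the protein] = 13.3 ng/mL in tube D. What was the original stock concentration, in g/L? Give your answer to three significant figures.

Step 1: 10 μL + 990 μL = 1000 μL total → factor 1000/10 = 100
Step 2: 0.6 mL + 2400 μL = 3 mL total → factor 3/0.6 = 5
Step 3: 50-fold → factor 50
Step 4: 2.5 mL + 35 mL = 37.5 mL total → factor 37.5/2.5 = 15
Overall dilution factor = 100 × 5 × 50 × 15 = 3.75 × 10^5
Stock = 13.3 ng/mL × 3.75 × 10^5 = 4.988 × 10^6 ng/mL = 4.99 g/L

4.99 g/L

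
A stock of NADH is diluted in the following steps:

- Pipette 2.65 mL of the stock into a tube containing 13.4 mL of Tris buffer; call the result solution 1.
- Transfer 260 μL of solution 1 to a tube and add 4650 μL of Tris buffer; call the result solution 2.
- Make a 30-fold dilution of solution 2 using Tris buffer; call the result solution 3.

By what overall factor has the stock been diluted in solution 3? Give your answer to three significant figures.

3.43 × 10^3

Step 1: 2.65 mL + 13.4 mL = 16.05 mL total → factor 16.05/2.65 = 6.0566
Step 2: 260 μL + 4650 μL = 4910 μL total → factor 4910/260 = 18.885
Step 3: 30-fold → factor 30
Overall dilution factor = 6.0566 × 18.885 × 30 = 3431.3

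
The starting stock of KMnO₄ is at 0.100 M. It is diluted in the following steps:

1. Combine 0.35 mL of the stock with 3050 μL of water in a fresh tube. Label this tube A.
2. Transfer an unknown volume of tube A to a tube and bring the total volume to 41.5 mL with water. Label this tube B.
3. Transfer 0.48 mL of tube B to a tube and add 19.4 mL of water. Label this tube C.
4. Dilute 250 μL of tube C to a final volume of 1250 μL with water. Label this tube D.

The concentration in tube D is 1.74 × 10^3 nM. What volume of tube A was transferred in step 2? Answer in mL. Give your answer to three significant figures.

Step 1: 0.35 mL + 3050 μL = 3.4 mL total → factor 3.4/0.35 = 9.7143
Step 2: v brought to 41.5 mL → factor = 41.5 mL/v
Step 3: 0.48 mL + 19.4 mL = 19.88 mL total → factor 19.88/0.48 = 41.417
Step 4: 250 μL brought to 1250 μL → factor 1250/250 = 5
Product of known-step factors = 2011.7
Overall factor = 0.100 M / (1.74 × 10^3 nM) = 57471
Step-2 factor = 57471 / 2011.7 = 28.569
v = 41.5 mL / 28.569 = 1.45 mL

1.45 mL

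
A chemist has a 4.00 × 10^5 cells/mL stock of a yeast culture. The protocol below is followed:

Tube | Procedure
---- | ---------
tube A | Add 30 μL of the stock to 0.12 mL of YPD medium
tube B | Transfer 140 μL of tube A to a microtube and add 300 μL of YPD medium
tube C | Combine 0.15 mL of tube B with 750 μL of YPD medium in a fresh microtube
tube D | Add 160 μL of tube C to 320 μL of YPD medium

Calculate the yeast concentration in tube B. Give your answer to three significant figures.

Step 1: 30 μL + 0.12 mL = 150 μL total → factor 150/30 = 5
Step 2: 140 μL + 300 μL = 440 μL total → factor 440/140 = 3.1429
Dilution factor through tube B = 5 × 3.1429 = 15.714
[tube B] = 4.00 × 10^5 cells/mL / 15.714 = 2.55 × 10^4 cells/mL

2.55 × 10^4 cells/mL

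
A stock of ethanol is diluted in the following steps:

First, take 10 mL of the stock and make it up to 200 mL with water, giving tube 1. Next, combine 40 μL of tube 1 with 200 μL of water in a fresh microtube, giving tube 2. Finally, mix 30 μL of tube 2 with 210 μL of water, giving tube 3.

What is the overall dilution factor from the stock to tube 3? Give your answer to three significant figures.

960

Step 1: 10 mL brought to 200 mL → factor 200/10 = 20
Step 2: 40 μL + 200 μL = 240 μL total → factor 240/40 = 6
Step 3: 30 μL + 210 μL = 240 μL total → factor 240/30 = 8
Overall dilution factor = 20 × 6 × 8 = 960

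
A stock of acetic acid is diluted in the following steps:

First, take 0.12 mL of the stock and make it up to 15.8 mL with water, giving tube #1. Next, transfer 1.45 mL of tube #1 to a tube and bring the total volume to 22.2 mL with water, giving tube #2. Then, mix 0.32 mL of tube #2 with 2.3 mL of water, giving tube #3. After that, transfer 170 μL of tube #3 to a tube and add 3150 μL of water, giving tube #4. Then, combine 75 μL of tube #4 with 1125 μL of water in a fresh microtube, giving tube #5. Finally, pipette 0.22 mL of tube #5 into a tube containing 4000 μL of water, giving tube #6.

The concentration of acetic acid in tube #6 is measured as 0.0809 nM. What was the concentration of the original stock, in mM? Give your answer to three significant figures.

8.00 mM

Step 1: 0.12 mL brought to 15.8 mL → factor 15.8/0.12 = 131.67
Step 2: 1.45 mL brought to 22.2 mL → factor 22.2/1.45 = 15.31
Step 3: 0.32 mL + 2.3 mL = 2.62 mL total → factor 2.62/0.32 = 8.1875
Step 4: 170 μL + 3150 μL = 3320 μL total → factor 3320/170 = 19.529
Step 5: 75 μL + 1125 μL = 1200 μL total → factor 1200/75 = 16
Step 6: 0.22 mL + 4000 μL = 4.22 mL total → factor 4.22/0.22 = 19.182
Overall dilution factor = 131.67 × 15.31 × 8.1875 × 19.529 × 16 × 19.182 = 9.8926 × 10^7
Stock = 0.0809 nM × 9.8926 × 10^7 = 8.003 × 10^6 nM = 8.00 mM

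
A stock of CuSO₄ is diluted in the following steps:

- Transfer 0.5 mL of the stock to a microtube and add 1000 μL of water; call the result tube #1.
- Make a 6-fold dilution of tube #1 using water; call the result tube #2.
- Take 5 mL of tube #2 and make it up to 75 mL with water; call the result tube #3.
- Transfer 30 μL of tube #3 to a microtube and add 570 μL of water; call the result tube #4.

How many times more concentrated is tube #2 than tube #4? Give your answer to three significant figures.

Step 1: 0.5 mL + 1000 μL = 1.5 mL total → factor 1.5/0.5 = 3
Step 2: 6-fold → factor 6
Step 3: 5 mL brought to 75 mL → factor 75/5 = 15
Step 4: 30 μL + 570 μL = 600 μL total → factor 600/30 = 20
Dilution factor to tube #2 = 18; to tube #4 = 5400
[tube #2]/[tube #4] = (factor to tube #4)/(factor to tube #2) = 5400/18 = 300

300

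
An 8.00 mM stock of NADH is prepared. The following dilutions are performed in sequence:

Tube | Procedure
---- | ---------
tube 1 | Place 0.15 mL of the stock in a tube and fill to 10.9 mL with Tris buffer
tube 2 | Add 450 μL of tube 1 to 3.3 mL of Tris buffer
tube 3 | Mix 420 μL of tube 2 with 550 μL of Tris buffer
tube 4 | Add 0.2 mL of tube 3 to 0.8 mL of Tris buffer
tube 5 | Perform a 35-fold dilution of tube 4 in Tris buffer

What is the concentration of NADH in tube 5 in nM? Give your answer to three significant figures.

32.7 nM

Step 1: 0.15 mL brought to 10.9 mL → factor 10.9/0.15 = 72.667
Step 2: 450 μL + 3.3 mL = 3750 μL total → factor 3750/450 = 8.3333
Step 3: 420 μL + 550 μL = 970 μL total → factor 970/420 = 2.3095
Step 4: 0.2 mL + 0.8 mL = 1 mL total → factor 1/0.2 = 5
Step 5: 35-fold → factor 35
Overall dilution factor = 72.667 × 8.3333 × 2.3095 × 5 × 35 = 2.4475 × 10^5
Final = 8.00 mM / 2.4475 × 10^5 = 3.269 × 10^-5 mM = 32.7 nM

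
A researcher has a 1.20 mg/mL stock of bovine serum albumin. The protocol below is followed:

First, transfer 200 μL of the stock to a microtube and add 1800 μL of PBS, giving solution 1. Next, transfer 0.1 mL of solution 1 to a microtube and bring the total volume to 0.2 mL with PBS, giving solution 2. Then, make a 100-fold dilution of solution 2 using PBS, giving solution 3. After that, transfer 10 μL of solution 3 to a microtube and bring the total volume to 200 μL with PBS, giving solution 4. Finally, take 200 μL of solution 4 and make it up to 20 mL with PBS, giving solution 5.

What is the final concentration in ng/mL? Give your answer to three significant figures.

0.300 ng/mL

Step 1: 200 μL + 1800 μL = 2000 μL total → factor 2000/200 = 10
Step 2: 0.1 mL brought to 0.2 mL → factor 0.2/0.1 = 2
Step 3: 100-fold → factor 100
Step 4: 10 μL brought to 200 μL → factor 200/10 = 20
Step 5: 200 μL brought to 20 mL → factor 20000/200 = 100
Overall dilution factor = 10 × 2 × 100 × 20 × 100 = 4 × 10^6
Final = 1.20 mg/mL / 4 × 10^6 = 3.000 × 10^-7 mg/mL = 0.300 ng/mL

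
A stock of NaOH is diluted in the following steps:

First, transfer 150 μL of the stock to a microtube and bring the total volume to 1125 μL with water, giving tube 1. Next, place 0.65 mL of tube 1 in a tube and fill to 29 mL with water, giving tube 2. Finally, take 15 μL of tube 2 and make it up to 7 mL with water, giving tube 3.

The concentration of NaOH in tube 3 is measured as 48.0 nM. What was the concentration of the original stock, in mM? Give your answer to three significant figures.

7.50 mM

Step 1: 150 μL brought to 1125 μL → factor 1125/150 = 7.5
Step 2: 0.65 mL brought to 29 mL → factor 29/0.65 = 44.615
Step 3: 15 μL brought to 7 mL → factor 7000/15 = 466.67
Overall dilution factor = 7.5 × 44.615 × 466.67 = 1.5615 × 10^5
Stock = 48.0 nM × 1.5615 × 10^5 = 7.495 × 10^6 nM = 7.50 mM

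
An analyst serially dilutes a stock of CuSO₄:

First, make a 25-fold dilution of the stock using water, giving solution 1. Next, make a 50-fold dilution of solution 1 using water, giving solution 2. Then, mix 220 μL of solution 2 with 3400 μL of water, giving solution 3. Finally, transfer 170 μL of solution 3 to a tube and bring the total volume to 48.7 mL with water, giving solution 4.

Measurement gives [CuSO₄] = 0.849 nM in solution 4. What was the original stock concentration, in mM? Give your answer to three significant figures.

Step 1: 25-fold → factor 25
Step 2: 50-fold → factor 50
Step 3: 220 μL + 3400 μL = 3620 μL total → factor 3620/220 = 16.455
Step 4: 170 μL brought to 48.7 mL → factor 48700/170 = 286.47
Overall dilution factor = 25 × 50 × 16.455 × 286.47 = 5.8922 × 10^6
Stock = 0.849 nM × 5.8922 × 10^6 = 5.002 × 10^6 nM = 5.00 mM

5.00 mM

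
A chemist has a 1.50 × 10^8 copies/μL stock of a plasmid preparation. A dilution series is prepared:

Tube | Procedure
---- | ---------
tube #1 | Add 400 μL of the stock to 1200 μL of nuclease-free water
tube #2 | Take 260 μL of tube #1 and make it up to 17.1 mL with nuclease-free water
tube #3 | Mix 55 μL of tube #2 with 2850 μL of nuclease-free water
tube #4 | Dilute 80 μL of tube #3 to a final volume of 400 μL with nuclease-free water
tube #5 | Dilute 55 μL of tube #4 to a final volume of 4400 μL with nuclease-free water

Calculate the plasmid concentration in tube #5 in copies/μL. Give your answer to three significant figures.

27.0 copies/μL

Step 1: 400 μL + 1200 μL = 1600 μL total → factor 1600/400 = 4
Step 2: 260 μL brought to 17.1 mL → factor 17100/260 = 65.769
Step 3: 55 μL + 2850 μL = 2905 μL total → factor 2905/55 = 52.818
Step 4: 80 μL brought to 400 μL → factor 400/80 = 5
Step 5: 55 μL brought to 4400 μL → factor 4400/55 = 80
Dilution factor through tube #5 = 4 × 65.769 × 52.818 × 5 × 80 = 5.5581 × 10^6
[tube #5] = 1.50 × 10^8 copies/μL / 5.5581 × 10^6 = 27.0 copies/μL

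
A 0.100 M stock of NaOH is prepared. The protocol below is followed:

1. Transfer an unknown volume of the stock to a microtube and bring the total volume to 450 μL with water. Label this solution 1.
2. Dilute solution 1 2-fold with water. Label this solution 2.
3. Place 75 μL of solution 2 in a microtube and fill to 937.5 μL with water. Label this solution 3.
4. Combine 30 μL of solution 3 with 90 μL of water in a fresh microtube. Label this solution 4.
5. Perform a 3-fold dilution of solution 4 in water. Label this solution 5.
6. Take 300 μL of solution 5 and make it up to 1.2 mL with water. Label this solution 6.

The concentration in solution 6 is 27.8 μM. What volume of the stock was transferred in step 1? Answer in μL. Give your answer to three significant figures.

150 μL

Step 1: v brought to 450 μL → factor = 450 μL/v
Step 2: 2-fold → factor 2
Step 3: 75 μL brought to 937.5 μL → factor 937.5/75 = 12.5
Step 4: 30 μL + 90 μL = 120 μL total → factor 120/30 = 4
Step 5: 3-fold → factor 3
Step 6: 300 μL brought to 1.2 mL → factor 1200/300 = 4
Product of known-step factors = 1200
Overall factor = 0.100 M / (27.8 μM) = 3597.1
Step-1 factor = 3597.1 / 1200 = 2.9976
v = 450 μL / 2.9976 = 150 μL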